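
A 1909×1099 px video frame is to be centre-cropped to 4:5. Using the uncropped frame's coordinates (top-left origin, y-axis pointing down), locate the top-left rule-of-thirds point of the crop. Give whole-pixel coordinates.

1909/1099 > 4/5, so the 4:5 crop keeps the full height 1099 and trims width to 1099 × 4/5 = 879.20 px.
Left offset = (1909 − 879.20)/2 = 514.90 px; top offset = 0.
Top-left is one-third across and one-third down within the crop:
x = 514.90 + 1 × 879.20/3 ≈ 808; y = 0.00 + 1 × 1099.00/3 ≈ 366.

x = 808 px, y = 366 px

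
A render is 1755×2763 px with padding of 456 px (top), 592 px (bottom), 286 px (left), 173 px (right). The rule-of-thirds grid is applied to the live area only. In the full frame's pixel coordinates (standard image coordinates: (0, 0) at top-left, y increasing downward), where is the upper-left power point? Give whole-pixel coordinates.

(718, 1028)

Content width = 1755 − 286 − 173 = 1296 px; content height = 2763 − 456 − 592 = 1715 px.
Upper-left is one-third across and one-third down within the live area.
x = 286 + 1 × 1296/3 = 286 + 432.00 ≈ 718
y = 456 + 1 × 1715/3 = 456 + 571.67 ≈ 1028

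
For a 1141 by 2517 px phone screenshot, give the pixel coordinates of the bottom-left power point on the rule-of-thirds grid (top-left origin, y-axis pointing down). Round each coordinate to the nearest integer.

The bottom-left point sits one-third of the way across and two-thirds of the way down.
x = 1 × 1141/3 ≈ 380; y = 2 × 2517/3 ≈ 1678.

x = 380 px, y = 1678 px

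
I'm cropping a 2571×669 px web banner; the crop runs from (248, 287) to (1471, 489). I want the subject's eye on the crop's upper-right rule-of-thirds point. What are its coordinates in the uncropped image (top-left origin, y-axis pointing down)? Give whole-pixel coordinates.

(1063, 354)

Crop width = 1471 − 248 = 1223 px; one third is 407.67 px.
Crop height = 489 − 287 = 202 px; one third is 67.33 px.
The upper-right point is two-thirds across and one-third down within the crop:
x = 248 + 2 × 407.67 ≈ 1063; y = 287 + 1 × 67.33 ≈ 354.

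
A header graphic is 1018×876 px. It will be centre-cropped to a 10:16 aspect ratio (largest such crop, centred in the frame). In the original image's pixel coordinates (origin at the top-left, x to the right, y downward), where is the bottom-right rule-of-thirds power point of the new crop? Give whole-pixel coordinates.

(600, 584)

1018/876 > 10/16, so the 10:16 crop keeps the full height 876 and trims width to 876 × 10/16 = 547.50 px.
Left offset = (1018 − 547.50)/2 = 235.25 px; top offset = 0.
Bottom-right is two-thirds across and two-thirds down within the crop:
x = 235.25 + 2 × 547.50/3 ≈ 600; y = 0.00 + 2 × 876.00/3 ≈ 584.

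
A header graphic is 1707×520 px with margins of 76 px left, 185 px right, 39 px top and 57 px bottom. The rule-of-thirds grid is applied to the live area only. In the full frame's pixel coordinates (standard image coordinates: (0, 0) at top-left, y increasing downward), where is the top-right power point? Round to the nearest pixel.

(1040, 180)

Content width = 1707 − 76 − 185 = 1446 px; content height = 520 − 39 − 57 = 424 px.
Top-right is two-thirds across and one-third down within the live area.
x = 76 + 2 × 1446/3 = 76 + 964.00 ≈ 1040
y = 39 + 1 × 424/3 = 39 + 141.33 ≈ 180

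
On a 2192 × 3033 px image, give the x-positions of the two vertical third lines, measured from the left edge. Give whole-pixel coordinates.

x = 731 px and x = 1461 px

2192 / 3 = 730.67, so the vertical lines sit at one and two thirds of 2192.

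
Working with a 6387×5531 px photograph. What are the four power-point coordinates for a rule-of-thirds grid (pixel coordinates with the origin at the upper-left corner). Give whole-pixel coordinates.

(2129, 1844), (4258, 1844), (2129, 3687), (4258, 3687)

One third of 6387 is 2129; one third of 5531 is 1843.67.
Vertical third lines at x = 2129 and x = 4258; horizontal third lines at y = 1844 and y = 3687.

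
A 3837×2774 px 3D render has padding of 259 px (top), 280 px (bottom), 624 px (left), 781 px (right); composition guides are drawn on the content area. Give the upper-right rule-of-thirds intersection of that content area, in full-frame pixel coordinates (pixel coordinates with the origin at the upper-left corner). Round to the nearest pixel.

x = 2245 px, y = 1004 px

Content width = 3837 − 624 − 781 = 2432 px; content height = 2774 − 259 − 280 = 2235 px.
Upper-right is two-thirds across and one-third down within the content area.
x = 624 + 2 × 2432/3 = 624 + 1621.33 ≈ 2245
y = 259 + 1 × 2235/3 = 259 + 745.00 ≈ 1004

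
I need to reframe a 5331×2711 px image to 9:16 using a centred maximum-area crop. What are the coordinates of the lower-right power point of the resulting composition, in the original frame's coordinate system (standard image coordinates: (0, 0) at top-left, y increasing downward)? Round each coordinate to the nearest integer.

5331/2711 > 9/16, so the 9:16 crop keeps the full height 2711 and trims width to 2711 × 9/16 = 1524.94 px.
Left offset = (5331 − 1524.94)/2 = 1903.03 px; top offset = 0.
Lower-right is two-thirds across and two-thirds down within the crop:
x = 1903.03 + 2 × 1524.94/3 ≈ 2920; y = 0.00 + 2 × 2711.00/3 ≈ 1807.

(2920, 1807)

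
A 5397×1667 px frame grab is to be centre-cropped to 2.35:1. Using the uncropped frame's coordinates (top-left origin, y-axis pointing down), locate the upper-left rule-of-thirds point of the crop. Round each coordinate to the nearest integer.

(2046, 556)

5397/1667 > 2.35/1, so the 2.35:1 crop keeps the full height 1667 and trims width to 1667 × 2.35/1 = 3917.45 px.
Left offset = (5397 − 3917.45)/2 = 739.77 px; top offset = 0.
Upper-left is one-third across and one-third down within the crop:
x = 739.77 + 1 × 3917.45/3 ≈ 2046; y = 0.00 + 1 × 1667.00/3 ≈ 556.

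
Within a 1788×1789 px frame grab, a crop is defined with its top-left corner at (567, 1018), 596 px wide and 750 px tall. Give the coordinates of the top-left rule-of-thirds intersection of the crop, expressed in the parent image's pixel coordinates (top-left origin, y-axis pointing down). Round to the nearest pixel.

One third of the crop width 596 is 198.67 px.
One third of the crop height 750 is 250.00 px.
The top-left point is one-third across and one-third down within the crop:
x = 567 + 1 × 198.67 ≈ 766; y = 1018 + 1 × 250.00 ≈ 1268.

x = 766 px, y = 1268 px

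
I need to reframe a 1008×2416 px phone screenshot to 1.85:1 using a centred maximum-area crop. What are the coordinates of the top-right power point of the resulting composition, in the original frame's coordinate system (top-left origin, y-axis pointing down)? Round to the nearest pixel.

(672, 1117)

1008/2416 < 1.85/1, so the 1.85:1 crop keeps the full width 1008 and trims height to 1008 × 1/1.85 = 544.86 px.
Top offset = (2416 − 544.86)/2 = 935.57 px; left offset = 0.
Top-right is two-thirds across and one-third down within the crop:
x = 0.00 + 2 × 1008.00/3 ≈ 672; y = 935.57 + 1 × 544.86/3 ≈ 1117.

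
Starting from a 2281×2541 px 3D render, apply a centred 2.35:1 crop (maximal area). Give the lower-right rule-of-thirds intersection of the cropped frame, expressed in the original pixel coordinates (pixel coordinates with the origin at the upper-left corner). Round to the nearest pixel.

2281/2541 < 2.35/1, so the 2.35:1 crop keeps the full width 2281 and trims height to 2281 × 1/2.35 = 970.64 px.
Top offset = (2541 − 970.64)/2 = 785.18 px; left offset = 0.
Lower-right is two-thirds across and two-thirds down within the crop:
x = 0.00 + 2 × 2281.00/3 ≈ 1521; y = 785.18 + 2 × 970.64/3 ≈ 1432.

(1521, 1432)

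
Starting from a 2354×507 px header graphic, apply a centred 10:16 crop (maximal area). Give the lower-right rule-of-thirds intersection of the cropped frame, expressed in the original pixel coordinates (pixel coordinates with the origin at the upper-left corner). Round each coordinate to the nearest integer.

(1230, 338)

2354/507 > 10/16, so the 10:16 crop keeps the full height 507 and trims width to 507 × 10/16 = 316.88 px.
Left offset = (2354 − 316.88)/2 = 1018.56 px; top offset = 0.
Lower-right is two-thirds across and two-thirds down within the crop:
x = 1018.56 + 2 × 316.88/3 ≈ 1230; y = 0.00 + 2 × 507.00/3 ≈ 338.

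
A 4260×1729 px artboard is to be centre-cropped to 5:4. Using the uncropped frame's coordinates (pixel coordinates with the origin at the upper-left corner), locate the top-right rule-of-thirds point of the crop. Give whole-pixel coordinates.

4260/1729 > 5/4, so the 5:4 crop keeps the full height 1729 and trims width to 1729 × 5/4 = 2161.25 px.
Left offset = (4260 − 2161.25)/2 = 1049.38 px; top offset = 0.
Top-right is two-thirds across and one-third down within the crop:
x = 1049.38 + 2 × 2161.25/3 ≈ 2490; y = 0.00 + 1 × 1729.00/3 ≈ 576.

x = 2490 px, y = 576 px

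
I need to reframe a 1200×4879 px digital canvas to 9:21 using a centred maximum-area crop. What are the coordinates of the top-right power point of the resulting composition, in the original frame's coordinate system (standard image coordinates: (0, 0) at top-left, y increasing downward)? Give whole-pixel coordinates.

x = 800 px, y = 1973 px

1200/4879 < 9/21, so the 9:21 crop keeps the full width 1200 and trims height to 1200 × 21/9 = 2800.00 px.
Top offset = (4879 − 2800.00)/2 = 1039.50 px; left offset = 0.
Top-right is two-thirds across and one-third down within the crop:
x = 0.00 + 2 × 1200.00/3 ≈ 800; y = 1039.50 + 1 × 2800.00/3 ≈ 1973.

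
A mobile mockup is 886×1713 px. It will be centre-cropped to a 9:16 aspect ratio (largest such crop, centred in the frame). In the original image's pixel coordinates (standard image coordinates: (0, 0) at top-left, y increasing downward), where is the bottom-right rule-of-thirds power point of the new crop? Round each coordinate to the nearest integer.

886/1713 < 9/16, so the 9:16 crop keeps the full width 886 and trims height to 886 × 16/9 = 1575.11 px.
Top offset = (1713 − 1575.11)/2 = 68.94 px; left offset = 0.
Bottom-right is two-thirds across and two-thirds down within the crop:
x = 0.00 + 2 × 886.00/3 ≈ 591; y = 68.94 + 2 × 1575.11/3 ≈ 1119.

(591, 1119)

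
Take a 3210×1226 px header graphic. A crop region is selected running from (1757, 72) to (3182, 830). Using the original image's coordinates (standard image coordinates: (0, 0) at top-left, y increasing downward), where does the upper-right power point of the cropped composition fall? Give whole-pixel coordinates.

Crop width = 3182 − 1757 = 1425 px; one third is 475.00 px.
Crop height = 830 − 72 = 758 px; one third is 252.67 px.
The upper-right point is two-thirds across and one-third down within the crop:
x = 1757 + 2 × 475.00 ≈ 2707; y = 72 + 1 × 252.67 ≈ 325.

x = 2707 px, y = 325 px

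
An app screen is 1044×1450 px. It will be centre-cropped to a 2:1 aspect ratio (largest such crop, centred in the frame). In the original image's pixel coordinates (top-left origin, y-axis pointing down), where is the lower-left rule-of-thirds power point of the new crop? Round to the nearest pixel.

x = 348 px, y = 812 px

1044/1450 < 2/1, so the 2:1 crop keeps the full width 1044 and trims height to 1044 × 1/2 = 522.00 px.
Top offset = (1450 − 522.00)/2 = 464.00 px; left offset = 0.
Lower-left is one-third across and two-thirds down within the crop:
x = 0.00 + 1 × 1044.00/3 ≈ 348; y = 464.00 + 2 × 522.00/3 ≈ 812.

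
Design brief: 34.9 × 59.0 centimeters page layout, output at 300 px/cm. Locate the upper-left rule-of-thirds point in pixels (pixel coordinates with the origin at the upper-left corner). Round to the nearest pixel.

In pixels the canvas is 34.9 × 300 = 10470 wide and 59.0 × 300 = 17700 tall.
The upper-left point is one-third across and one-third down:
x = 1 × 10470/3 ≈ 3490; y = 1 × 17700/3 ≈ 5900.

x = 3490 px, y = 5900 px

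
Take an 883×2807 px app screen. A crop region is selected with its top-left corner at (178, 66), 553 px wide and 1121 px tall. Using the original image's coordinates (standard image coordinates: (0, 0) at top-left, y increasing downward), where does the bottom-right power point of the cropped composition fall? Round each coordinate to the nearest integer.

One third of the crop width 553 is 184.33 px.
One third of the crop height 1121 is 373.67 px.
The bottom-right point is two-thirds across and two-thirds down within the crop:
x = 178 + 2 × 184.33 ≈ 547; y = 66 + 2 × 373.67 ≈ 813.

(547, 813)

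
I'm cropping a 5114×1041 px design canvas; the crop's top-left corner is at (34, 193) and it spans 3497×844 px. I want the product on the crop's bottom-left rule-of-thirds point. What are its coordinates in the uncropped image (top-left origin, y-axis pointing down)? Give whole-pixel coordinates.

One third of the crop width 3497 is 1165.67 px.
One third of the crop height 844 is 281.33 px.
The bottom-left point is one-third across and two-thirds down within the crop:
x = 34 + 1 × 1165.67 ≈ 1200; y = 193 + 2 × 281.33 ≈ 756.

(1200, 756)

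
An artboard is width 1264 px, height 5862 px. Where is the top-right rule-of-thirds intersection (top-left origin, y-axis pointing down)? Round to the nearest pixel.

The top-right point sits two-thirds of the way across and one-third of the way down.
x = 2 × 1264/3 ≈ 843; y = 1 × 5862/3 ≈ 1954.

x = 843 px, y = 1954 px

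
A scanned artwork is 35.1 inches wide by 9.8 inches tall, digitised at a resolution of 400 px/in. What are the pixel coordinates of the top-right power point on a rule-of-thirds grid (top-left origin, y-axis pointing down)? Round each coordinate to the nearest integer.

In pixels the canvas is 35.1 × 400 = 14040 wide and 9.8 × 400 = 3920 tall.
The top-right point is two-thirds across and one-third down:
x = 2 × 14040/3 ≈ 9360; y = 1 × 3920/3 ≈ 1307.

x = 9360 px, y = 1307 px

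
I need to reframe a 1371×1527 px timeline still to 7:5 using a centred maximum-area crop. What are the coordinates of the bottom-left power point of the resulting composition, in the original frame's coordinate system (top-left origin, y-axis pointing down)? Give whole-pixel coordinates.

x = 457 px, y = 927 px

1371/1527 < 7/5, so the 7:5 crop keeps the full width 1371 and trims height to 1371 × 5/7 = 979.29 px.
Top offset = (1527 − 979.29)/2 = 273.86 px; left offset = 0.
Bottom-left is one-third across and two-thirds down within the crop:
x = 0.00 + 1 × 1371.00/3 ≈ 457; y = 273.86 + 2 × 979.29/3 ≈ 927.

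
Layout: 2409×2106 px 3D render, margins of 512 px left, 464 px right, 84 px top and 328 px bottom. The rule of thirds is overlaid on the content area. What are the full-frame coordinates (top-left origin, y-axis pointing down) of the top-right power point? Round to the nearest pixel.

x = 1467 px, y = 649 px

Content width = 2409 − 512 − 464 = 1433 px; content height = 2106 − 84 − 328 = 1694 px.
Top-right is two-thirds across and one-third down within the content area.
x = 512 + 2 × 1433/3 = 512 + 955.33 ≈ 1467
y = 84 + 1 × 1694/3 = 84 + 564.67 ≈ 649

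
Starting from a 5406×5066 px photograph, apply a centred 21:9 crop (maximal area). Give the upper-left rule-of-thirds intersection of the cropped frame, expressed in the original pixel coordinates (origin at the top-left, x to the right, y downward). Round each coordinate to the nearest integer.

(1802, 2147)

5406/5066 < 21/9, so the 21:9 crop keeps the full width 5406 and trims height to 5406 × 9/21 = 2316.86 px.
Top offset = (5066 − 2316.86)/2 = 1374.57 px; left offset = 0.
Upper-left is one-third across and one-third down within the crop:
x = 0.00 + 1 × 5406.00/3 ≈ 1802; y = 1374.57 + 1 × 2316.86/3 ≈ 2147.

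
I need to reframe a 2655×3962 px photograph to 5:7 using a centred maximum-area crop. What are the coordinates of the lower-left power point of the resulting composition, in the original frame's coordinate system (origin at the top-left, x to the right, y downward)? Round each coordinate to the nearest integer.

x = 885 px, y = 2601 px

2655/3962 < 5/7, so the 5:7 crop keeps the full width 2655 and trims height to 2655 × 7/5 = 3717.00 px.
Top offset = (3962 − 3717.00)/2 = 122.50 px; left offset = 0.
Lower-left is one-third across and two-thirds down within the crop:
x = 0.00 + 1 × 2655.00/3 ≈ 885; y = 122.50 + 2 × 3717.00/3 ≈ 2601.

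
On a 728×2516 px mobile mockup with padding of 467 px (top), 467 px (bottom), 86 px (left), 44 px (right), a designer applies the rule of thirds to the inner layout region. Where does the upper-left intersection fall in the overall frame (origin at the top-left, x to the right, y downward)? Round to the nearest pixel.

(285, 994)

Content width = 728 − 86 − 44 = 598 px; content height = 2516 − 467 − 467 = 1582 px.
Upper-left is one-third across and one-third down within the inner layout region.
x = 86 + 1 × 598/3 = 86 + 199.33 ≈ 285
y = 467 + 1 × 1582/3 = 467 + 527.33 ≈ 994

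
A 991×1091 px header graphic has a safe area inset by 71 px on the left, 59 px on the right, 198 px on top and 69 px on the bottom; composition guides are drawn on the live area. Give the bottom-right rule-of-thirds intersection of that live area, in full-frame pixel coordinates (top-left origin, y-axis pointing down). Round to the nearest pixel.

x = 645 px, y = 747 px

Content width = 991 − 71 − 59 = 861 px; content height = 1091 − 198 − 69 = 824 px.
Bottom-right is two-thirds across and two-thirds down within the live area.
x = 71 + 2 × 861/3 = 71 + 574.00 ≈ 645
y = 198 + 2 × 824/3 = 198 + 549.33 ≈ 747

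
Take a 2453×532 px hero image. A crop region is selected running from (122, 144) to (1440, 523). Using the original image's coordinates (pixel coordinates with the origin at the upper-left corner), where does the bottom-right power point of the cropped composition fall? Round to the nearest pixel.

(1001, 397)

Crop width = 1440 − 122 = 1318 px; one third is 439.33 px.
Crop height = 523 − 144 = 379 px; one third is 126.33 px.
The bottom-right point is two-thirds across and two-thirds down within the crop:
x = 122 + 2 × 439.33 ≈ 1001; y = 144 + 2 × 126.33 ≈ 397.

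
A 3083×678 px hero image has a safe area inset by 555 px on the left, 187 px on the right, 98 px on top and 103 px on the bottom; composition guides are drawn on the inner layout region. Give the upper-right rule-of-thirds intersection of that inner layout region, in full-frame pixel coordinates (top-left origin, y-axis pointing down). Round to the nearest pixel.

(2116, 257)

Content width = 3083 − 555 − 187 = 2341 px; content height = 678 − 98 − 103 = 477 px.
Upper-right is two-thirds across and one-third down within the inner layout region.
x = 555 + 2 × 2341/3 = 555 + 1560.67 ≈ 2116
y = 98 + 1 × 477/3 = 98 + 159.00 ≈ 257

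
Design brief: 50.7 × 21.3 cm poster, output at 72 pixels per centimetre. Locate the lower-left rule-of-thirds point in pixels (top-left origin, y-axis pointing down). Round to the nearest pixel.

In pixels the canvas is 50.7 × 72 = 3650.4 wide and 21.3 × 72 = 1533.6 tall.
The lower-left point is one-third across and two-thirds down:
x = 1 × 3650.4/3 ≈ 1217; y = 2 × 1533.6/3 ≈ 1022.

(1217, 1022)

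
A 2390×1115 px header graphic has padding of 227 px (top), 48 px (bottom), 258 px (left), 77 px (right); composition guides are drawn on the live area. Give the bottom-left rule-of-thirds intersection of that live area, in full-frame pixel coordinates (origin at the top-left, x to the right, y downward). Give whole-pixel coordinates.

x = 943 px, y = 787 px

Content width = 2390 − 258 − 77 = 2055 px; content height = 1115 − 227 − 48 = 840 px.
Bottom-left is one-third across and two-thirds down within the live area.
x = 258 + 1 × 2055/3 = 258 + 685.00 ≈ 943
y = 227 + 2 × 840/3 = 227 + 560.00 ≈ 787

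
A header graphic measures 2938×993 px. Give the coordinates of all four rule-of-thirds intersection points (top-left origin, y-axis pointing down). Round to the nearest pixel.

One third of 2938 is 979.33; one third of 993 is 331.
Vertical third lines at x = 979 and x = 1959; horizontal third lines at y = 331 and y = 662.

(979, 331), (1959, 331), (979, 662), (1959, 662)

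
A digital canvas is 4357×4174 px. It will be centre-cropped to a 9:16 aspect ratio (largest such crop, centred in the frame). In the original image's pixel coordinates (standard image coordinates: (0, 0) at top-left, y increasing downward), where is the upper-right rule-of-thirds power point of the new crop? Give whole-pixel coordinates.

(2570, 1391)

4357/4174 > 9/16, so the 9:16 crop keeps the full height 4174 and trims width to 4174 × 9/16 = 2347.88 px.
Left offset = (4357 − 2347.88)/2 = 1004.56 px; top offset = 0.
Upper-right is two-thirds across and one-third down within the crop:
x = 1004.56 + 2 × 2347.88/3 ≈ 2570; y = 0.00 + 1 × 4174.00/3 ≈ 1391.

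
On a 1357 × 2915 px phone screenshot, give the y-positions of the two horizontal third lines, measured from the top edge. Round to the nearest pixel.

2915 / 3 = 971.67, so the horizontal lines sit at one and two thirds of 2915.

y = 972 px and y = 1943 px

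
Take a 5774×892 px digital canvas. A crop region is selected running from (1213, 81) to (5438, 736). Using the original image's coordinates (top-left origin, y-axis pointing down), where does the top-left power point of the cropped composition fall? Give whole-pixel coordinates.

Crop width = 5438 − 1213 = 4225 px; one third is 1408.33 px.
Crop height = 736 − 81 = 655 px; one third is 218.33 px.
The top-left point is one-third across and one-third down within the crop:
x = 1213 + 1 × 1408.33 ≈ 2621; y = 81 + 1 × 218.33 ≈ 299.

x = 2621 px, y = 299 px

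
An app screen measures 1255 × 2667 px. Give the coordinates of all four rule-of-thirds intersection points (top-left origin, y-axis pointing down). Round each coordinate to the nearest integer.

One third of 1255 is 418.33; one third of 2667 is 889.
Vertical third lines at x = 418 and x = 837; horizontal third lines at y = 889 and y = 1778.

(418, 889), (837, 889), (418, 1778), (837, 1778)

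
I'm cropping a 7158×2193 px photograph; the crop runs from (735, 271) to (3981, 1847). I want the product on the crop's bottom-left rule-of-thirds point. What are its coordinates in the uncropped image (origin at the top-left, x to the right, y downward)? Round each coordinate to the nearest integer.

x = 1817 px, y = 1322 px

Crop width = 3981 − 735 = 3246 px; one third is 1082.00 px.
Crop height = 1847 − 271 = 1576 px; one third is 525.33 px.
The bottom-left point is one-third across and two-thirds down within the crop:
x = 735 + 1 × 1082.00 ≈ 1817; y = 271 + 2 × 525.33 ≈ 1322.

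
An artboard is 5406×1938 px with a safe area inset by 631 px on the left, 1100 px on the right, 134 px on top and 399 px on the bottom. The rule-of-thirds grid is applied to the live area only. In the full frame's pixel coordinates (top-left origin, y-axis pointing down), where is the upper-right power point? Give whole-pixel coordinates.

(3081, 602)

Content width = 5406 − 631 − 1100 = 3675 px; content height = 1938 − 134 − 399 = 1405 px.
Upper-right is two-thirds across and one-third down within the live area.
x = 631 + 2 × 3675/3 = 631 + 2450.00 ≈ 3081
y = 134 + 1 × 1405/3 = 134 + 468.33 ≈ 602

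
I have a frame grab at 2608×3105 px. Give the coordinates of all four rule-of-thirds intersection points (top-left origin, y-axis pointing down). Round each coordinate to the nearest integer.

One third of 2608 is 869.33; one third of 3105 is 1035.
Vertical third lines at x = 869 and x = 1739; horizontal third lines at y = 1035 and y = 2070.

(869, 1035), (1739, 1035), (869, 2070), (1739, 2070)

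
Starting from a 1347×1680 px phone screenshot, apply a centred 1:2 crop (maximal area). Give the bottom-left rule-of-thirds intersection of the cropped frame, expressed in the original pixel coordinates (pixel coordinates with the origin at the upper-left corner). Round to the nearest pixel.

1347/1680 > 1/2, so the 1:2 crop keeps the full height 1680 and trims width to 1680 × 1/2 = 840.00 px.
Left offset = (1347 − 840.00)/2 = 253.50 px; top offset = 0.
Bottom-left is one-third across and two-thirds down within the crop:
x = 253.50 + 1 × 840.00/3 ≈ 534; y = 0.00 + 2 × 1680.00/3 ≈ 1120.

x = 534 px, y = 1120 px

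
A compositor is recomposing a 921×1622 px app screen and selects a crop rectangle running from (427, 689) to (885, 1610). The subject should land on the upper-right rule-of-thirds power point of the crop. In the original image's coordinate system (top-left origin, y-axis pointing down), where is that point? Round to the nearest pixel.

(732, 996)

Crop width = 885 − 427 = 458 px; one third is 152.67 px.
Crop height = 1610 − 689 = 921 px; one third is 307.00 px.
The upper-right point is two-thirds across and one-third down within the crop:
x = 427 + 2 × 152.67 ≈ 732; y = 689 + 1 × 307.00 ≈ 996.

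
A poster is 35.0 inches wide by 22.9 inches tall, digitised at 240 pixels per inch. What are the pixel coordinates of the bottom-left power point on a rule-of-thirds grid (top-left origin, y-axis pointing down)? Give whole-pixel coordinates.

(2800, 3664)

In pixels the canvas is 35.0 × 240 = 8400 wide and 22.9 × 240 = 5496 tall.
The bottom-left point is one-third across and two-thirds down:
x = 1 × 8400/3 ≈ 2800; y = 2 × 5496/3 ≈ 3664.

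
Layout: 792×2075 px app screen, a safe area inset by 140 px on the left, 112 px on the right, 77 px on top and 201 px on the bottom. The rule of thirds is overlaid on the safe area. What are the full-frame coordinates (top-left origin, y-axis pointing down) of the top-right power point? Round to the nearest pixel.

x = 500 px, y = 676 px

Content width = 792 − 140 − 112 = 540 px; content height = 2075 − 77 − 201 = 1797 px.
Top-right is two-thirds across and one-third down within the safe area.
x = 140 + 2 × 540/3 = 140 + 360.00 ≈ 500
y = 77 + 1 × 1797/3 = 77 + 599.00 ≈ 676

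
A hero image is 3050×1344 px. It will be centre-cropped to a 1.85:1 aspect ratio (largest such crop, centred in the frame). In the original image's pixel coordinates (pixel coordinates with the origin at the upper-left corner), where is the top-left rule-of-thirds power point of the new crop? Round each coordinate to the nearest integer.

x = 1111 px, y = 448 px

3050/1344 > 1.85/1, so the 1.85:1 crop keeps the full height 1344 and trims width to 1344 × 1.85/1 = 2486.40 px.
Left offset = (3050 − 2486.40)/2 = 281.80 px; top offset = 0.
Top-left is one-third across and one-third down within the crop:
x = 281.80 + 1 × 2486.40/3 ≈ 1111; y = 0.00 + 1 × 1344.00/3 ≈ 448.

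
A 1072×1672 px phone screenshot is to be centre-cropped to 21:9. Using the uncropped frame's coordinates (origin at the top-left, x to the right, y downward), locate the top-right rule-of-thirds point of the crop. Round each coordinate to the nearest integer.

1072/1672 < 21/9, so the 21:9 crop keeps the full width 1072 and trims height to 1072 × 9/21 = 459.43 px.
Top offset = (1672 − 459.43)/2 = 606.29 px; left offset = 0.
Top-right is two-thirds across and one-third down within the crop:
x = 0.00 + 2 × 1072.00/3 ≈ 715; y = 606.29 + 1 × 459.43/3 ≈ 759.

(715, 759)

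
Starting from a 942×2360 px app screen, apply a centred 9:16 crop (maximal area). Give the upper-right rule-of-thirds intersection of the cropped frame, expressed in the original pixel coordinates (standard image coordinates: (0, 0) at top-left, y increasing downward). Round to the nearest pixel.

(628, 901)

942/2360 < 9/16, so the 9:16 crop keeps the full width 942 and trims height to 942 × 16/9 = 1674.67 px.
Top offset = (2360 − 1674.67)/2 = 342.67 px; left offset = 0.
Upper-right is two-thirds across and one-third down within the crop:
x = 0.00 + 2 × 942.00/3 ≈ 628; y = 342.67 + 1 × 1674.67/3 ≈ 901.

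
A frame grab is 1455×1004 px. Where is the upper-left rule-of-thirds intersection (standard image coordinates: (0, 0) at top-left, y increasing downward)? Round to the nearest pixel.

(485, 335)

The upper-left point sits one-third of the way across and one-third of the way down.
x = 1 × 1455/3 ≈ 485; y = 1 × 1004/3 ≈ 335.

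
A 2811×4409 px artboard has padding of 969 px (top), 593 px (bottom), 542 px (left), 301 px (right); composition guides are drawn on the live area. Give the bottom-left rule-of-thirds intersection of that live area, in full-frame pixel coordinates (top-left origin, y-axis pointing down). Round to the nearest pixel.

x = 1198 px, y = 2867 px

Content width = 2811 − 542 − 301 = 1968 px; content height = 4409 − 969 − 593 = 2847 px.
Bottom-left is one-third across and two-thirds down within the live area.
x = 542 + 1 × 1968/3 = 542 + 656.00 ≈ 1198
y = 969 + 2 × 2847/3 = 969 + 1898.00 ≈ 2867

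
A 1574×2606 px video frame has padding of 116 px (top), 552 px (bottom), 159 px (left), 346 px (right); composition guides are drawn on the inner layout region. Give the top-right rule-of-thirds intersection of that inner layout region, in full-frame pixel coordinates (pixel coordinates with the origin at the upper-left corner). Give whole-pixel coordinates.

Content width = 1574 − 159 − 346 = 1069 px; content height = 2606 − 116 − 552 = 1938 px.
Top-right is two-thirds across and one-third down within the inner layout region.
x = 159 + 2 × 1069/3 = 159 + 712.67 ≈ 872
y = 116 + 1 × 1938/3 = 116 + 646.00 ≈ 762

(872, 762)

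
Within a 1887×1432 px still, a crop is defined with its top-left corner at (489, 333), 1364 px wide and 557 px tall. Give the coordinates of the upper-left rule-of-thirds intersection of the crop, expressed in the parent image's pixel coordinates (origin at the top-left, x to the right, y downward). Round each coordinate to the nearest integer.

x = 944 px, y = 519 px

One third of the crop width 1364 is 454.67 px.
One third of the crop height 557 is 185.67 px.
The upper-left point is one-third across and one-third down within the crop:
x = 489 + 1 × 454.67 ≈ 944; y = 333 + 1 × 185.67 ≈ 519.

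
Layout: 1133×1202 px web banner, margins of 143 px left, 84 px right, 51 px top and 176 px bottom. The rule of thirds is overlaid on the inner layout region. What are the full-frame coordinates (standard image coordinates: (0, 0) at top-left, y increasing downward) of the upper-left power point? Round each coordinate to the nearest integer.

Content width = 1133 − 143 − 84 = 906 px; content height = 1202 − 51 − 176 = 975 px.
Upper-left is one-third across and one-third down within the inner layout region.
x = 143 + 1 × 906/3 = 143 + 302.00 ≈ 445
y = 51 + 1 × 975/3 = 51 + 325.00 ≈ 376

(445, 376)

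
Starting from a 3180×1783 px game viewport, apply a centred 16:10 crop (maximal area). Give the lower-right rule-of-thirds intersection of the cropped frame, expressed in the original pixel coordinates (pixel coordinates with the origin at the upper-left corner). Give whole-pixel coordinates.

x = 2065 px, y = 1189 px

3180/1783 > 16/10, so the 16:10 crop keeps the full height 1783 and trims width to 1783 × 16/10 = 2852.80 px.
Left offset = (3180 − 2852.80)/2 = 163.60 px; top offset = 0.
Lower-right is two-thirds across and two-thirds down within the crop:
x = 163.60 + 2 × 2852.80/3 ≈ 2065; y = 0.00 + 2 × 1783.00/3 ≈ 1189.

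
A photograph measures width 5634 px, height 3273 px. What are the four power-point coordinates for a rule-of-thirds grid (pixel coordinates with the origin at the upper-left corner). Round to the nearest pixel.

(1878, 1091), (3756, 1091), (1878, 2182), (3756, 2182)

One third of 5634 is 1878; one third of 3273 is 1091.
Vertical third lines at x = 1878 and x = 3756; horizontal third lines at y = 1091 and y = 2182.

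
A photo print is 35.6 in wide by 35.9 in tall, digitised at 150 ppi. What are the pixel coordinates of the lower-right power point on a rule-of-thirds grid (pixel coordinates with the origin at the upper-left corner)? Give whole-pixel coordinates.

In pixels the canvas is 35.6 × 150 = 5340 wide and 35.9 × 150 = 5385 tall.
The lower-right point is two-thirds across and two-thirds down:
x = 2 × 5340/3 ≈ 3560; y = 2 × 5385/3 ≈ 3590.

(3560, 3590)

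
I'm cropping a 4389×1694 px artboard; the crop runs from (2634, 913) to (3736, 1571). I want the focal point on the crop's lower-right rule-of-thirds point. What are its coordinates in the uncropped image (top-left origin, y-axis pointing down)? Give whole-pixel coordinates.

Crop width = 3736 − 2634 = 1102 px; one third is 367.33 px.
Crop height = 1571 − 913 = 658 px; one third is 219.33 px.
The lower-right point is two-thirds across and two-thirds down within the crop:
x = 2634 + 2 × 367.33 ≈ 3369; y = 913 + 2 × 219.33 ≈ 1352.

x = 3369 px, y = 1352 px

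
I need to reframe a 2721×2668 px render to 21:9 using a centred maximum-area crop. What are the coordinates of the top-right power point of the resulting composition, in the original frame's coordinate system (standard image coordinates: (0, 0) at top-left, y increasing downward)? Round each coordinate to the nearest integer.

(1814, 1140)

2721/2668 < 21/9, so the 21:9 crop keeps the full width 2721 and trims height to 2721 × 9/21 = 1166.14 px.
Top offset = (2668 − 1166.14)/2 = 750.93 px; left offset = 0.
Top-right is two-thirds across and one-third down within the crop:
x = 0.00 + 2 × 2721.00/3 ≈ 1814; y = 750.93 + 1 × 1166.14/3 ≈ 1140.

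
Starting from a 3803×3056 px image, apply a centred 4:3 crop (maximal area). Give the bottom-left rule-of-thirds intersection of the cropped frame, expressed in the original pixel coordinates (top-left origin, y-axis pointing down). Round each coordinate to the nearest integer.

(1268, 2003)

3803/3056 < 4/3, so the 4:3 crop keeps the full width 3803 and trims height to 3803 × 3/4 = 2852.25 px.
Top offset = (3056 − 2852.25)/2 = 101.88 px; left offset = 0.
Bottom-left is one-third across and two-thirds down within the crop:
x = 0.00 + 1 × 3803.00/3 ≈ 1268; y = 101.88 + 2 × 2852.25/3 ≈ 2003.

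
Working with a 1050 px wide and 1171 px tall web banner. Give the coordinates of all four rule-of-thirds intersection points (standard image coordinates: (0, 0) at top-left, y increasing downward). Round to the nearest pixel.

One third of 1050 is 350; one third of 1171 is 390.33.
Vertical third lines at x = 350 and x = 700; horizontal third lines at y = 390 and y = 781.

(350, 390), (700, 390), (350, 781), (700, 781)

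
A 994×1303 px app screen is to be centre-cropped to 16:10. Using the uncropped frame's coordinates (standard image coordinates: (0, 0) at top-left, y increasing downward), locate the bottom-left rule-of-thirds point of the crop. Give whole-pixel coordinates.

x = 331 px, y = 755 px

994/1303 < 16/10, so the 16:10 crop keeps the full width 994 and trims height to 994 × 10/16 = 621.25 px.
Top offset = (1303 − 621.25)/2 = 340.88 px; left offset = 0.
Bottom-left is one-third across and two-thirds down within the crop:
x = 0.00 + 1 × 994.00/3 ≈ 331; y = 340.88 + 2 × 621.25/3 ≈ 755.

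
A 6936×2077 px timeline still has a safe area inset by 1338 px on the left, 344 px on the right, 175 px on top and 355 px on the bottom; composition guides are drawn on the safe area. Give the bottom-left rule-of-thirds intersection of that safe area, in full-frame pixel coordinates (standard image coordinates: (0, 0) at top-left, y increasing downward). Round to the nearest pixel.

Content width = 6936 − 1338 − 344 = 5254 px; content height = 2077 − 175 − 355 = 1547 px.
Bottom-left is one-third across and two-thirds down within the safe area.
x = 1338 + 1 × 5254/3 = 1338 + 1751.33 ≈ 3089
y = 175 + 2 × 1547/3 = 175 + 1031.33 ≈ 1206

(3089, 1206)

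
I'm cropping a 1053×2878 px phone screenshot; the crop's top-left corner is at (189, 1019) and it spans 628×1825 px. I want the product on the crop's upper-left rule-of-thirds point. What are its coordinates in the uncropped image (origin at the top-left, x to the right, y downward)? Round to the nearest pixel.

(398, 1627)

One third of the crop width 628 is 209.33 px.
One third of the crop height 1825 is 608.33 px.
The upper-left point is one-third across and one-third down within the crop:
x = 189 + 1 × 209.33 ≈ 398; y = 1019 + 1 × 608.33 ≈ 1627.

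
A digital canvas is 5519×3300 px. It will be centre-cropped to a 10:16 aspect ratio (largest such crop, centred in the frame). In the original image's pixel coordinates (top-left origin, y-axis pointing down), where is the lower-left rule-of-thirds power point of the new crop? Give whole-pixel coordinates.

(2416, 2200)

5519/3300 > 10/16, so the 10:16 crop keeps the full height 3300 and trims width to 3300 × 10/16 = 2062.50 px.
Left offset = (5519 − 2062.50)/2 = 1728.25 px; top offset = 0.
Lower-left is one-third across and two-thirds down within the crop:
x = 1728.25 + 1 × 2062.50/3 ≈ 2416; y = 0.00 + 2 × 3300.00/3 ≈ 2200.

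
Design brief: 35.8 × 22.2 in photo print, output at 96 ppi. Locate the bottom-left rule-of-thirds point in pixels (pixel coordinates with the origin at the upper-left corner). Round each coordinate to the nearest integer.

In pixels the canvas is 35.8 × 96 = 3436.8 wide and 22.2 × 96 = 2131.2 tall.
The bottom-left point is one-third across and two-thirds down:
x = 1 × 3436.8/3 ≈ 1146; y = 2 × 2131.2/3 ≈ 1421.

x = 1146 px, y = 1421 px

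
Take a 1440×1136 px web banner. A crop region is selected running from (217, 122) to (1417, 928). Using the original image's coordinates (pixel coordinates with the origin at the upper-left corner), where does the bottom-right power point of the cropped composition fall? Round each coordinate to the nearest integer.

Crop width = 1417 − 217 = 1200 px; one third is 400.00 px.
Crop height = 928 − 122 = 806 px; one third is 268.67 px.
The bottom-right point is two-thirds across and two-thirds down within the crop:
x = 217 + 2 × 400.00 ≈ 1017; y = 122 + 2 × 268.67 ≈ 659.

x = 1017 px, y = 659 px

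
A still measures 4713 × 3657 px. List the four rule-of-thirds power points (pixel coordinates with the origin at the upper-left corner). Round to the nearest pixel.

(1571, 1219), (3142, 1219), (1571, 2438), (3142, 2438)

One third of 4713 is 1571; one third of 3657 is 1219.
Vertical third lines at x = 1571 and x = 3142; horizontal third lines at y = 1219 and y = 2438.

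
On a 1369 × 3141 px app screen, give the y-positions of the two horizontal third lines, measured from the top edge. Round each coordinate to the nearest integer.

3141 / 3 = 1047, so the horizontal lines sit at one and two thirds of 3141.

1047 px and 2094 px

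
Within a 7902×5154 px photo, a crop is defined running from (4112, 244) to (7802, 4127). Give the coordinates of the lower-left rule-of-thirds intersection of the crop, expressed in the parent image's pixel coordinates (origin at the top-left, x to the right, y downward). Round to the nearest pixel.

x = 5342 px, y = 2833 px

Crop width = 7802 − 4112 = 3690 px; one third is 1230.00 px.
Crop height = 4127 − 244 = 3883 px; one third is 1294.33 px.
The lower-left point is one-third across and two-thirds down within the crop:
x = 4112 + 1 × 1230.00 ≈ 5342; y = 244 + 2 × 1294.33 ≈ 2833.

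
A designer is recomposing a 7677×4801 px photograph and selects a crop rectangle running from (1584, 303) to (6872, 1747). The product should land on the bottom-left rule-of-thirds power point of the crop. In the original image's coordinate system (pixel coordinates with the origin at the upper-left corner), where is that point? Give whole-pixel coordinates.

x = 3347 px, y = 1266 px

Crop width = 6872 − 1584 = 5288 px; one third is 1762.67 px.
Crop height = 1747 − 303 = 1444 px; one third is 481.33 px.
The bottom-left point is one-third across and two-thirds down within the crop:
x = 1584 + 1 × 1762.67 ≈ 3347; y = 303 + 2 × 481.33 ≈ 1266.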